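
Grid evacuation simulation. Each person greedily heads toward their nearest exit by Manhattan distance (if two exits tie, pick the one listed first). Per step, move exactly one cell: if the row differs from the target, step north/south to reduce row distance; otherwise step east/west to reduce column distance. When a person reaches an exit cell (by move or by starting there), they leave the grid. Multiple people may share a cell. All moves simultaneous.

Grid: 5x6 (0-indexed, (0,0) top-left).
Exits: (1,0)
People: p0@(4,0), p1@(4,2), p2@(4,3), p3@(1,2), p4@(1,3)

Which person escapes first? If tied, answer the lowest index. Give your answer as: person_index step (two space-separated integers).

Answer: 3 2

Derivation:
Step 1: p0:(4,0)->(3,0) | p1:(4,2)->(3,2) | p2:(4,3)->(3,3) | p3:(1,2)->(1,1) | p4:(1,3)->(1,2)
Step 2: p0:(3,0)->(2,0) | p1:(3,2)->(2,2) | p2:(3,3)->(2,3) | p3:(1,1)->(1,0)->EXIT | p4:(1,2)->(1,1)
Step 3: p0:(2,0)->(1,0)->EXIT | p1:(2,2)->(1,2) | p2:(2,3)->(1,3) | p3:escaped | p4:(1,1)->(1,0)->EXIT
Step 4: p0:escaped | p1:(1,2)->(1,1) | p2:(1,3)->(1,2) | p3:escaped | p4:escaped
Step 5: p0:escaped | p1:(1,1)->(1,0)->EXIT | p2:(1,2)->(1,1) | p3:escaped | p4:escaped
Step 6: p0:escaped | p1:escaped | p2:(1,1)->(1,0)->EXIT | p3:escaped | p4:escaped
Exit steps: [3, 5, 6, 2, 3]
First to escape: p3 at step 2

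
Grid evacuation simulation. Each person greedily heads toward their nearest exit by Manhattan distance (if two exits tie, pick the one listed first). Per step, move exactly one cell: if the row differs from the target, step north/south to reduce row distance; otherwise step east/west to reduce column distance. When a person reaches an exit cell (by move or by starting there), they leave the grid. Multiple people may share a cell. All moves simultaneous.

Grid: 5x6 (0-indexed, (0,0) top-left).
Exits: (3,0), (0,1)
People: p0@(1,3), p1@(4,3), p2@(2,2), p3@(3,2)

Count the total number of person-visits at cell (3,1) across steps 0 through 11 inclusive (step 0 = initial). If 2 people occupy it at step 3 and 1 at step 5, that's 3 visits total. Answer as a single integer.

Answer: 3

Derivation:
Step 0: p0@(1,3) p1@(4,3) p2@(2,2) p3@(3,2) -> at (3,1): 0 [-], cum=0
Step 1: p0@(0,3) p1@(3,3) p2@(3,2) p3@(3,1) -> at (3,1): 1 [p3], cum=1
Step 2: p0@(0,2) p1@(3,2) p2@(3,1) p3@ESC -> at (3,1): 1 [p2], cum=2
Step 3: p0@ESC p1@(3,1) p2@ESC p3@ESC -> at (3,1): 1 [p1], cum=3
Step 4: p0@ESC p1@ESC p2@ESC p3@ESC -> at (3,1): 0 [-], cum=3
Total visits = 3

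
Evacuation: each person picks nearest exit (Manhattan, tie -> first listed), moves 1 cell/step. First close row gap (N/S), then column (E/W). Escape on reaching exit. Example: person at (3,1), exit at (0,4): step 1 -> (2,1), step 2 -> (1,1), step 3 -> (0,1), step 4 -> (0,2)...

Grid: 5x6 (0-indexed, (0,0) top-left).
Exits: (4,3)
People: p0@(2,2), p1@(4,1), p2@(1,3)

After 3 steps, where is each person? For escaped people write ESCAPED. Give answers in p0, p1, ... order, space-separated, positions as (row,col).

Step 1: p0:(2,2)->(3,2) | p1:(4,1)->(4,2) | p2:(1,3)->(2,3)
Step 2: p0:(3,2)->(4,2) | p1:(4,2)->(4,3)->EXIT | p2:(2,3)->(3,3)
Step 3: p0:(4,2)->(4,3)->EXIT | p1:escaped | p2:(3,3)->(4,3)->EXIT

ESCAPED ESCAPED ESCAPED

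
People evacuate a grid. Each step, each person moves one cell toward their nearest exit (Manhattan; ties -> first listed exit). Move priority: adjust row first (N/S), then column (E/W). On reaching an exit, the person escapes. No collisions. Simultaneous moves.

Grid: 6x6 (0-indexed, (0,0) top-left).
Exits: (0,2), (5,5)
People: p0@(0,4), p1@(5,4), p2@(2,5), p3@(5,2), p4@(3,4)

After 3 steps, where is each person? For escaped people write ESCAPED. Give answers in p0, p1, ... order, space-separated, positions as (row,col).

Step 1: p0:(0,4)->(0,3) | p1:(5,4)->(5,5)->EXIT | p2:(2,5)->(3,5) | p3:(5,2)->(5,3) | p4:(3,4)->(4,4)
Step 2: p0:(0,3)->(0,2)->EXIT | p1:escaped | p2:(3,5)->(4,5) | p3:(5,3)->(5,4) | p4:(4,4)->(5,4)
Step 3: p0:escaped | p1:escaped | p2:(4,5)->(5,5)->EXIT | p3:(5,4)->(5,5)->EXIT | p4:(5,4)->(5,5)->EXIT

ESCAPED ESCAPED ESCAPED ESCAPED ESCAPED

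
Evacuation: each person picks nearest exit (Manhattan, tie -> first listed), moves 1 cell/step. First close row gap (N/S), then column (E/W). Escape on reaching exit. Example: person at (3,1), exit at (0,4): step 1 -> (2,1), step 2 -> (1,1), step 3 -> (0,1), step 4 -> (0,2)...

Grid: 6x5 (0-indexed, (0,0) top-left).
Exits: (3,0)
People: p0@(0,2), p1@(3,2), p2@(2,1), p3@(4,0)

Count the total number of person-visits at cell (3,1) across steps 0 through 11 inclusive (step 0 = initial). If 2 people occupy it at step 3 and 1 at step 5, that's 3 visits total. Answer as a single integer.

Step 0: p0@(0,2) p1@(3,2) p2@(2,1) p3@(4,0) -> at (3,1): 0 [-], cum=0
Step 1: p0@(1,2) p1@(3,1) p2@(3,1) p3@ESC -> at (3,1): 2 [p1,p2], cum=2
Step 2: p0@(2,2) p1@ESC p2@ESC p3@ESC -> at (3,1): 0 [-], cum=2
Step 3: p0@(3,2) p1@ESC p2@ESC p3@ESC -> at (3,1): 0 [-], cum=2
Step 4: p0@(3,1) p1@ESC p2@ESC p3@ESC -> at (3,1): 1 [p0], cum=3
Step 5: p0@ESC p1@ESC p2@ESC p3@ESC -> at (3,1): 0 [-], cum=3
Total visits = 3

Answer: 3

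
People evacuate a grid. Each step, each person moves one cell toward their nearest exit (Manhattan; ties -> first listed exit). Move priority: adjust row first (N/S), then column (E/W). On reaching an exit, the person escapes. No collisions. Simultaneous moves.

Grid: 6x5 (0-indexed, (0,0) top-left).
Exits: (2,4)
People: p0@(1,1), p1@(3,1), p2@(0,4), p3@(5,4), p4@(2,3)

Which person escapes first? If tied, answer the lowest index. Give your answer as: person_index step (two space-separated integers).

Answer: 4 1

Derivation:
Step 1: p0:(1,1)->(2,1) | p1:(3,1)->(2,1) | p2:(0,4)->(1,4) | p3:(5,4)->(4,4) | p4:(2,3)->(2,4)->EXIT
Step 2: p0:(2,1)->(2,2) | p1:(2,1)->(2,2) | p2:(1,4)->(2,4)->EXIT | p3:(4,4)->(3,4) | p4:escaped
Step 3: p0:(2,2)->(2,3) | p1:(2,2)->(2,3) | p2:escaped | p3:(3,4)->(2,4)->EXIT | p4:escaped
Step 4: p0:(2,3)->(2,4)->EXIT | p1:(2,3)->(2,4)->EXIT | p2:escaped | p3:escaped | p4:escaped
Exit steps: [4, 4, 2, 3, 1]
First to escape: p4 at step 1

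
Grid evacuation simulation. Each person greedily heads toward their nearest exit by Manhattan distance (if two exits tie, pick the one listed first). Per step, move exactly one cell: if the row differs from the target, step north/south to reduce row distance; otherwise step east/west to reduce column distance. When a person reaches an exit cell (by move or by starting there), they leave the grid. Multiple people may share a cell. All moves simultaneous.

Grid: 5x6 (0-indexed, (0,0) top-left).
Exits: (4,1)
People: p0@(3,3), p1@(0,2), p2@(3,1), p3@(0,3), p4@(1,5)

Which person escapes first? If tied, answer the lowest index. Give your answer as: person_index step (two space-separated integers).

Answer: 2 1

Derivation:
Step 1: p0:(3,3)->(4,3) | p1:(0,2)->(1,2) | p2:(3,1)->(4,1)->EXIT | p3:(0,3)->(1,3) | p4:(1,5)->(2,5)
Step 2: p0:(4,3)->(4,2) | p1:(1,2)->(2,2) | p2:escaped | p3:(1,3)->(2,3) | p4:(2,5)->(3,5)
Step 3: p0:(4,2)->(4,1)->EXIT | p1:(2,2)->(3,2) | p2:escaped | p3:(2,3)->(3,3) | p4:(3,5)->(4,5)
Step 4: p0:escaped | p1:(3,2)->(4,2) | p2:escaped | p3:(3,3)->(4,3) | p4:(4,5)->(4,4)
Step 5: p0:escaped | p1:(4,2)->(4,1)->EXIT | p2:escaped | p3:(4,3)->(4,2) | p4:(4,4)->(4,3)
Step 6: p0:escaped | p1:escaped | p2:escaped | p3:(4,2)->(4,1)->EXIT | p4:(4,3)->(4,2)
Step 7: p0:escaped | p1:escaped | p2:escaped | p3:escaped | p4:(4,2)->(4,1)->EXIT
Exit steps: [3, 5, 1, 6, 7]
First to escape: p2 at step 1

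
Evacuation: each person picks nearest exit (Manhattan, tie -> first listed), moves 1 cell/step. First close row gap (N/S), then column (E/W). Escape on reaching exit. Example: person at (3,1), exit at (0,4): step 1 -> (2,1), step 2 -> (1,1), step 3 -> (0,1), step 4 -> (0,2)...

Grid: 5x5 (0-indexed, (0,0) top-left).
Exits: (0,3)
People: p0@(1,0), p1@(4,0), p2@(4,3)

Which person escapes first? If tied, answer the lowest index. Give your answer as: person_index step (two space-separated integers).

Step 1: p0:(1,0)->(0,0) | p1:(4,0)->(3,0) | p2:(4,3)->(3,3)
Step 2: p0:(0,0)->(0,1) | p1:(3,0)->(2,0) | p2:(3,3)->(2,3)
Step 3: p0:(0,1)->(0,2) | p1:(2,0)->(1,0) | p2:(2,3)->(1,3)
Step 4: p0:(0,2)->(0,3)->EXIT | p1:(1,0)->(0,0) | p2:(1,3)->(0,3)->EXIT
Step 5: p0:escaped | p1:(0,0)->(0,1) | p2:escaped
Step 6: p0:escaped | p1:(0,1)->(0,2) | p2:escaped
Step 7: p0:escaped | p1:(0,2)->(0,3)->EXIT | p2:escaped
Exit steps: [4, 7, 4]
First to escape: p0 at step 4

Answer: 0 4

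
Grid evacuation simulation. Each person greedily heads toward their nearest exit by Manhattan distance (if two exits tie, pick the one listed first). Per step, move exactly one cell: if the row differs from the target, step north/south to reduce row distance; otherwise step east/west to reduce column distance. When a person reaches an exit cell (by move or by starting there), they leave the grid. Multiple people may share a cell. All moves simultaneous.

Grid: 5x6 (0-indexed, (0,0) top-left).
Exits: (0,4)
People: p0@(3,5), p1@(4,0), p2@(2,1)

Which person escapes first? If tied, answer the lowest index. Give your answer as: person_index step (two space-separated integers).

Answer: 0 4

Derivation:
Step 1: p0:(3,5)->(2,5) | p1:(4,0)->(3,0) | p2:(2,1)->(1,1)
Step 2: p0:(2,5)->(1,5) | p1:(3,0)->(2,0) | p2:(1,1)->(0,1)
Step 3: p0:(1,5)->(0,5) | p1:(2,0)->(1,0) | p2:(0,1)->(0,2)
Step 4: p0:(0,5)->(0,4)->EXIT | p1:(1,0)->(0,0) | p2:(0,2)->(0,3)
Step 5: p0:escaped | p1:(0,0)->(0,1) | p2:(0,3)->(0,4)->EXIT
Step 6: p0:escaped | p1:(0,1)->(0,2) | p2:escaped
Step 7: p0:escaped | p1:(0,2)->(0,3) | p2:escaped
Step 8: p0:escaped | p1:(0,3)->(0,4)->EXIT | p2:escaped
Exit steps: [4, 8, 5]
First to escape: p0 at step 4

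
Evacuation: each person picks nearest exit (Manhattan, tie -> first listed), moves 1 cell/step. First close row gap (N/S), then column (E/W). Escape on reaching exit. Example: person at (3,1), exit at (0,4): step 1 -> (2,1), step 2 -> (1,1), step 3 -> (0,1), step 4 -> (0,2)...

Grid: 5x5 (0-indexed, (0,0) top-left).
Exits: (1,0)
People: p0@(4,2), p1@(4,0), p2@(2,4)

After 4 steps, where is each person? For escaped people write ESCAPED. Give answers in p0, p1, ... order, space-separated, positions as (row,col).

Step 1: p0:(4,2)->(3,2) | p1:(4,0)->(3,0) | p2:(2,4)->(1,4)
Step 2: p0:(3,2)->(2,2) | p1:(3,0)->(2,0) | p2:(1,4)->(1,3)
Step 3: p0:(2,2)->(1,2) | p1:(2,0)->(1,0)->EXIT | p2:(1,3)->(1,2)
Step 4: p0:(1,2)->(1,1) | p1:escaped | p2:(1,2)->(1,1)

(1,1) ESCAPED (1,1)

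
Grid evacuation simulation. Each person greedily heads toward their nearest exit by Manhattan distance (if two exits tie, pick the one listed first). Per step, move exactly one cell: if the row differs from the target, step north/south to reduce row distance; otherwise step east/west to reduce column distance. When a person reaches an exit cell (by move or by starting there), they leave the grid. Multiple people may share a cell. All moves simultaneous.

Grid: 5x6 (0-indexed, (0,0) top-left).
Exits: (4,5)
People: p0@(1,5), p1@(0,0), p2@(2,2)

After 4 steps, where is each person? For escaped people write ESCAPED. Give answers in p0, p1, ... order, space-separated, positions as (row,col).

Step 1: p0:(1,5)->(2,5) | p1:(0,0)->(1,0) | p2:(2,2)->(3,2)
Step 2: p0:(2,5)->(3,5) | p1:(1,0)->(2,0) | p2:(3,2)->(4,2)
Step 3: p0:(3,5)->(4,5)->EXIT | p1:(2,0)->(3,0) | p2:(4,2)->(4,3)
Step 4: p0:escaped | p1:(3,0)->(4,0) | p2:(4,3)->(4,4)

ESCAPED (4,0) (4,4)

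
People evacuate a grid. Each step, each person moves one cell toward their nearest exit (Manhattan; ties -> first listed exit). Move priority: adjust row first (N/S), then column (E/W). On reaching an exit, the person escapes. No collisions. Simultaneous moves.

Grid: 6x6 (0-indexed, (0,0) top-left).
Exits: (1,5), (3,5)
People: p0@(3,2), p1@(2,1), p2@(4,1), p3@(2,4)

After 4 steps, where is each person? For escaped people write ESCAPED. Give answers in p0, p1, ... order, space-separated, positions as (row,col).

Step 1: p0:(3,2)->(3,3) | p1:(2,1)->(1,1) | p2:(4,1)->(3,1) | p3:(2,4)->(1,4)
Step 2: p0:(3,3)->(3,4) | p1:(1,1)->(1,2) | p2:(3,1)->(3,2) | p3:(1,4)->(1,5)->EXIT
Step 3: p0:(3,4)->(3,5)->EXIT | p1:(1,2)->(1,3) | p2:(3,2)->(3,3) | p3:escaped
Step 4: p0:escaped | p1:(1,3)->(1,4) | p2:(3,3)->(3,4) | p3:escaped

ESCAPED (1,4) (3,4) ESCAPED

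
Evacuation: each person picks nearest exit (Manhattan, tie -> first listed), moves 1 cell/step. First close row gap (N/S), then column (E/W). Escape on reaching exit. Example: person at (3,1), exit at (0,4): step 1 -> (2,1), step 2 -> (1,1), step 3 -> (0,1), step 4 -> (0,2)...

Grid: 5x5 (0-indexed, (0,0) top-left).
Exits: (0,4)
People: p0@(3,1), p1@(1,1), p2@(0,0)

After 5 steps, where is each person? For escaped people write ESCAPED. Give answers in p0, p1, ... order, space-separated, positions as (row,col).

Step 1: p0:(3,1)->(2,1) | p1:(1,1)->(0,1) | p2:(0,0)->(0,1)
Step 2: p0:(2,1)->(1,1) | p1:(0,1)->(0,2) | p2:(0,1)->(0,2)
Step 3: p0:(1,1)->(0,1) | p1:(0,2)->(0,3) | p2:(0,2)->(0,3)
Step 4: p0:(0,1)->(0,2) | p1:(0,3)->(0,4)->EXIT | p2:(0,3)->(0,4)->EXIT
Step 5: p0:(0,2)->(0,3) | p1:escaped | p2:escaped

(0,3) ESCAPED ESCAPED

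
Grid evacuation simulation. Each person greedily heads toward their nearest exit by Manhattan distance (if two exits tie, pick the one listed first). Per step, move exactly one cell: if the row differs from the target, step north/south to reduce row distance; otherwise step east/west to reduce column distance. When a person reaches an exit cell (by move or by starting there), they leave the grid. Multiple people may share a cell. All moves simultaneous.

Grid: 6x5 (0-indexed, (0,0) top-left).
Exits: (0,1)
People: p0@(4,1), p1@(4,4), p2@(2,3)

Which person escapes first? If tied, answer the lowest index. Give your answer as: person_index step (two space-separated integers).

Step 1: p0:(4,1)->(3,1) | p1:(4,4)->(3,4) | p2:(2,3)->(1,3)
Step 2: p0:(3,1)->(2,1) | p1:(3,4)->(2,4) | p2:(1,3)->(0,3)
Step 3: p0:(2,1)->(1,1) | p1:(2,4)->(1,4) | p2:(0,3)->(0,2)
Step 4: p0:(1,1)->(0,1)->EXIT | p1:(1,4)->(0,4) | p2:(0,2)->(0,1)->EXIT
Step 5: p0:escaped | p1:(0,4)->(0,3) | p2:escaped
Step 6: p0:escaped | p1:(0,3)->(0,2) | p2:escaped
Step 7: p0:escaped | p1:(0,2)->(0,1)->EXIT | p2:escaped
Exit steps: [4, 7, 4]
First to escape: p0 at step 4

Answer: 0 4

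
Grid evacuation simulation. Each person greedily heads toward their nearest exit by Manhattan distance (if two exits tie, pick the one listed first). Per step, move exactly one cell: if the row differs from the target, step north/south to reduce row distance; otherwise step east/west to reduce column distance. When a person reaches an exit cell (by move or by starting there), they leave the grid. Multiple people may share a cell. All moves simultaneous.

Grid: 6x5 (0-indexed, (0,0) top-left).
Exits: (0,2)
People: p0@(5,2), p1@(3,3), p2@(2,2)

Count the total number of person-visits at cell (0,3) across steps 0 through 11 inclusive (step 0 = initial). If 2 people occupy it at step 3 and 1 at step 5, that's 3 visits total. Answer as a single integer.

Answer: 1

Derivation:
Step 0: p0@(5,2) p1@(3,3) p2@(2,2) -> at (0,3): 0 [-], cum=0
Step 1: p0@(4,2) p1@(2,3) p2@(1,2) -> at (0,3): 0 [-], cum=0
Step 2: p0@(3,2) p1@(1,3) p2@ESC -> at (0,3): 0 [-], cum=0
Step 3: p0@(2,2) p1@(0,3) p2@ESC -> at (0,3): 1 [p1], cum=1
Step 4: p0@(1,2) p1@ESC p2@ESC -> at (0,3): 0 [-], cum=1
Step 5: p0@ESC p1@ESC p2@ESC -> at (0,3): 0 [-], cum=1
Total visits = 1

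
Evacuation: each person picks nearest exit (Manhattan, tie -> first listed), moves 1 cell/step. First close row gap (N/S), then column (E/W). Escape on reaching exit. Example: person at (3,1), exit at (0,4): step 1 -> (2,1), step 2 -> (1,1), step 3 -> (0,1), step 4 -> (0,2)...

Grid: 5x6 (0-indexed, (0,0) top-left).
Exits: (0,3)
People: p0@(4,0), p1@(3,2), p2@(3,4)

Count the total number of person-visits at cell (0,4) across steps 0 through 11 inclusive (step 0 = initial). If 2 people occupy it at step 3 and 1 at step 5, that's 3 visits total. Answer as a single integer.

Step 0: p0@(4,0) p1@(3,2) p2@(3,4) -> at (0,4): 0 [-], cum=0
Step 1: p0@(3,0) p1@(2,2) p2@(2,4) -> at (0,4): 0 [-], cum=0
Step 2: p0@(2,0) p1@(1,2) p2@(1,4) -> at (0,4): 0 [-], cum=0
Step 3: p0@(1,0) p1@(0,2) p2@(0,4) -> at (0,4): 1 [p2], cum=1
Step 4: p0@(0,0) p1@ESC p2@ESC -> at (0,4): 0 [-], cum=1
Step 5: p0@(0,1) p1@ESC p2@ESC -> at (0,4): 0 [-], cum=1
Step 6: p0@(0,2) p1@ESC p2@ESC -> at (0,4): 0 [-], cum=1
Step 7: p0@ESC p1@ESC p2@ESC -> at (0,4): 0 [-], cum=1
Total visits = 1

Answer: 1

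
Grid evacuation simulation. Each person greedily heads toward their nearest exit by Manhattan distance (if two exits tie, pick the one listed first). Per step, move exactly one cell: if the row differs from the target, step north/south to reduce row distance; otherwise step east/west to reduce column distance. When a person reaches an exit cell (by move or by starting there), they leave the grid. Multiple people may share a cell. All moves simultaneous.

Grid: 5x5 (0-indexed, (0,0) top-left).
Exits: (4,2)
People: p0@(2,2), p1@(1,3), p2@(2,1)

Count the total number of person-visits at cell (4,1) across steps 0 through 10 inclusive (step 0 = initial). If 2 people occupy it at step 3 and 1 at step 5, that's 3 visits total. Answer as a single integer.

Step 0: p0@(2,2) p1@(1,3) p2@(2,1) -> at (4,1): 0 [-], cum=0
Step 1: p0@(3,2) p1@(2,3) p2@(3,1) -> at (4,1): 0 [-], cum=0
Step 2: p0@ESC p1@(3,3) p2@(4,1) -> at (4,1): 1 [p2], cum=1
Step 3: p0@ESC p1@(4,3) p2@ESC -> at (4,1): 0 [-], cum=1
Step 4: p0@ESC p1@ESC p2@ESC -> at (4,1): 0 [-], cum=1
Total visits = 1

Answer: 1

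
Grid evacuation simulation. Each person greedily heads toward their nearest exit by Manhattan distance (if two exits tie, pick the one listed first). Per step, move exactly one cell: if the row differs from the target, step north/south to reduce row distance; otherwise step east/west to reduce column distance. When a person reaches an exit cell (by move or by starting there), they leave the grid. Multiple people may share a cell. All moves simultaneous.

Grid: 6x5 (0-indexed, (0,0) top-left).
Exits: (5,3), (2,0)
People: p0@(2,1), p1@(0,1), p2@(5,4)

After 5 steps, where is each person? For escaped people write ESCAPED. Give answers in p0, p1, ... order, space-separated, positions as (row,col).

Step 1: p0:(2,1)->(2,0)->EXIT | p1:(0,1)->(1,1) | p2:(5,4)->(5,3)->EXIT
Step 2: p0:escaped | p1:(1,1)->(2,1) | p2:escaped
Step 3: p0:escaped | p1:(2,1)->(2,0)->EXIT | p2:escaped

ESCAPED ESCAPED ESCAPED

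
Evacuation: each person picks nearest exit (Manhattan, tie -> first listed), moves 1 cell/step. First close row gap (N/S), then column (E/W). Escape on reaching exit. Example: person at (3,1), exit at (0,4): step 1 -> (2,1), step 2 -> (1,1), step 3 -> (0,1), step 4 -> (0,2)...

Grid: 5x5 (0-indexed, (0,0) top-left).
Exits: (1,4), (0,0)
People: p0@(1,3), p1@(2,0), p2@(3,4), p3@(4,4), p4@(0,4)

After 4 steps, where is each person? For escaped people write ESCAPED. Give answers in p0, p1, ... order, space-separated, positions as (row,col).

Step 1: p0:(1,3)->(1,4)->EXIT | p1:(2,0)->(1,0) | p2:(3,4)->(2,4) | p3:(4,4)->(3,4) | p4:(0,4)->(1,4)->EXIT
Step 2: p0:escaped | p1:(1,0)->(0,0)->EXIT | p2:(2,4)->(1,4)->EXIT | p3:(3,4)->(2,4) | p4:escaped
Step 3: p0:escaped | p1:escaped | p2:escaped | p3:(2,4)->(1,4)->EXIT | p4:escaped

ESCAPED ESCAPED ESCAPED ESCAPED ESCAPED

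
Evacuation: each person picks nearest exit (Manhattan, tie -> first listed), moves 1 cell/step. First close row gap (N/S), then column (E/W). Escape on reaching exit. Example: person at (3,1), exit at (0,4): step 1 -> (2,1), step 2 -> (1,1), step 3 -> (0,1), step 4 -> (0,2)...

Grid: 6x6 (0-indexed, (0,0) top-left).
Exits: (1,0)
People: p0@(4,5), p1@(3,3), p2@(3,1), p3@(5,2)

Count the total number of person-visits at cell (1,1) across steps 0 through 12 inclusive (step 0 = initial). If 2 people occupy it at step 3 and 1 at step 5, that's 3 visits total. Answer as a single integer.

Step 0: p0@(4,5) p1@(3,3) p2@(3,1) p3@(5,2) -> at (1,1): 0 [-], cum=0
Step 1: p0@(3,5) p1@(2,3) p2@(2,1) p3@(4,2) -> at (1,1): 0 [-], cum=0
Step 2: p0@(2,5) p1@(1,3) p2@(1,1) p3@(3,2) -> at (1,1): 1 [p2], cum=1
Step 3: p0@(1,5) p1@(1,2) p2@ESC p3@(2,2) -> at (1,1): 0 [-], cum=1
Step 4: p0@(1,4) p1@(1,1) p2@ESC p3@(1,2) -> at (1,1): 1 [p1], cum=2
Step 5: p0@(1,3) p1@ESC p2@ESC p3@(1,1) -> at (1,1): 1 [p3], cum=3
Step 6: p0@(1,2) p1@ESC p2@ESC p3@ESC -> at (1,1): 0 [-], cum=3
Step 7: p0@(1,1) p1@ESC p2@ESC p3@ESC -> at (1,1): 1 [p0], cum=4
Step 8: p0@ESC p1@ESC p2@ESC p3@ESC -> at (1,1): 0 [-], cum=4
Total visits = 4

Answer: 4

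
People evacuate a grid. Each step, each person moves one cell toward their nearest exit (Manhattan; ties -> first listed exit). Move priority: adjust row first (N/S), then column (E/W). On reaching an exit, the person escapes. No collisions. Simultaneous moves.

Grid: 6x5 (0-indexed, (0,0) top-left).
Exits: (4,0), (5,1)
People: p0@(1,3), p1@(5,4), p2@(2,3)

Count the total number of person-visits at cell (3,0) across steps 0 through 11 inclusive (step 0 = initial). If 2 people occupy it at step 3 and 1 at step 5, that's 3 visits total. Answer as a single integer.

Answer: 0

Derivation:
Step 0: p0@(1,3) p1@(5,4) p2@(2,3) -> at (3,0): 0 [-], cum=0
Step 1: p0@(2,3) p1@(5,3) p2@(3,3) -> at (3,0): 0 [-], cum=0
Step 2: p0@(3,3) p1@(5,2) p2@(4,3) -> at (3,0): 0 [-], cum=0
Step 3: p0@(4,3) p1@ESC p2@(4,2) -> at (3,0): 0 [-], cum=0
Step 4: p0@(4,2) p1@ESC p2@(4,1) -> at (3,0): 0 [-], cum=0
Step 5: p0@(4,1) p1@ESC p2@ESC -> at (3,0): 0 [-], cum=0
Step 6: p0@ESC p1@ESC p2@ESC -> at (3,0): 0 [-], cum=0
Total visits = 0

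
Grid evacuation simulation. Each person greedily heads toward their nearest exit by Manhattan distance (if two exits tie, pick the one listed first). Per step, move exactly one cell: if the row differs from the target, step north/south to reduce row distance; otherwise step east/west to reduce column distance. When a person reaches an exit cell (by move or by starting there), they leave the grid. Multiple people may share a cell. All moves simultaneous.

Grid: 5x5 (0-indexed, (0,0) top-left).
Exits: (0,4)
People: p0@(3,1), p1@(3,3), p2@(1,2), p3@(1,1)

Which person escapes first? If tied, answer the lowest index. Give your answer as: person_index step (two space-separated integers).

Answer: 2 3

Derivation:
Step 1: p0:(3,1)->(2,1) | p1:(3,3)->(2,3) | p2:(1,2)->(0,2) | p3:(1,1)->(0,1)
Step 2: p0:(2,1)->(1,1) | p1:(2,3)->(1,3) | p2:(0,2)->(0,3) | p3:(0,1)->(0,2)
Step 3: p0:(1,1)->(0,1) | p1:(1,3)->(0,3) | p2:(0,3)->(0,4)->EXIT | p3:(0,2)->(0,3)
Step 4: p0:(0,1)->(0,2) | p1:(0,3)->(0,4)->EXIT | p2:escaped | p3:(0,3)->(0,4)->EXIT
Step 5: p0:(0,2)->(0,3) | p1:escaped | p2:escaped | p3:escaped
Step 6: p0:(0,3)->(0,4)->EXIT | p1:escaped | p2:escaped | p3:escaped
Exit steps: [6, 4, 3, 4]
First to escape: p2 at step 3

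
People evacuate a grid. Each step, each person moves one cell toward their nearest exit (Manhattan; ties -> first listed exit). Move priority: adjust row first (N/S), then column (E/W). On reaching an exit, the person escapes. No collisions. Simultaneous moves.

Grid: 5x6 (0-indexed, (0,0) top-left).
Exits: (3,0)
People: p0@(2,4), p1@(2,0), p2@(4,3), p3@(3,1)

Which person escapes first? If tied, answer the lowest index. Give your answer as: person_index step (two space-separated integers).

Step 1: p0:(2,4)->(3,4) | p1:(2,0)->(3,0)->EXIT | p2:(4,3)->(3,3) | p3:(3,1)->(3,0)->EXIT
Step 2: p0:(3,4)->(3,3) | p1:escaped | p2:(3,3)->(3,2) | p3:escaped
Step 3: p0:(3,3)->(3,2) | p1:escaped | p2:(3,2)->(3,1) | p3:escaped
Step 4: p0:(3,2)->(3,1) | p1:escaped | p2:(3,1)->(3,0)->EXIT | p3:escaped
Step 5: p0:(3,1)->(3,0)->EXIT | p1:escaped | p2:escaped | p3:escaped
Exit steps: [5, 1, 4, 1]
First to escape: p1 at step 1

Answer: 1 1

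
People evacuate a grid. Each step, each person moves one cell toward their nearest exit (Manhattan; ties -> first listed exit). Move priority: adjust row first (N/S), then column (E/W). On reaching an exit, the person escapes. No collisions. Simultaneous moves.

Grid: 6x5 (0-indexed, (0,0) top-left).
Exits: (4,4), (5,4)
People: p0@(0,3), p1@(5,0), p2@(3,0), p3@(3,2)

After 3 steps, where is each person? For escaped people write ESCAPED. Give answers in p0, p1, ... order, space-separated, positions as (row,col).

Step 1: p0:(0,3)->(1,3) | p1:(5,0)->(5,1) | p2:(3,0)->(4,0) | p3:(3,2)->(4,2)
Step 2: p0:(1,3)->(2,3) | p1:(5,1)->(5,2) | p2:(4,0)->(4,1) | p3:(4,2)->(4,3)
Step 3: p0:(2,3)->(3,3) | p1:(5,2)->(5,3) | p2:(4,1)->(4,2) | p3:(4,3)->(4,4)->EXIT

(3,3) (5,3) (4,2) ESCAPED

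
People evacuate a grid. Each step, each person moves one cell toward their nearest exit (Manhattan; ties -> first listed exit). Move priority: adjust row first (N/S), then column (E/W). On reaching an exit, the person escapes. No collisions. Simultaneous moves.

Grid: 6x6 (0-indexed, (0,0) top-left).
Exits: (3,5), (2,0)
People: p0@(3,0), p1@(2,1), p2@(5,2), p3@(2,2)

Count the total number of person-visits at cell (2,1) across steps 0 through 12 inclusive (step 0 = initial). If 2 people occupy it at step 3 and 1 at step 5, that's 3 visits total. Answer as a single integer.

Step 0: p0@(3,0) p1@(2,1) p2@(5,2) p3@(2,2) -> at (2,1): 1 [p1], cum=1
Step 1: p0@ESC p1@ESC p2@(4,2) p3@(2,1) -> at (2,1): 1 [p3], cum=2
Step 2: p0@ESC p1@ESC p2@(3,2) p3@ESC -> at (2,1): 0 [-], cum=2
Step 3: p0@ESC p1@ESC p2@(3,3) p3@ESC -> at (2,1): 0 [-], cum=2
Step 4: p0@ESC p1@ESC p2@(3,4) p3@ESC -> at (2,1): 0 [-], cum=2
Step 5: p0@ESC p1@ESC p2@ESC p3@ESC -> at (2,1): 0 [-], cum=2
Total visits = 2

Answer: 2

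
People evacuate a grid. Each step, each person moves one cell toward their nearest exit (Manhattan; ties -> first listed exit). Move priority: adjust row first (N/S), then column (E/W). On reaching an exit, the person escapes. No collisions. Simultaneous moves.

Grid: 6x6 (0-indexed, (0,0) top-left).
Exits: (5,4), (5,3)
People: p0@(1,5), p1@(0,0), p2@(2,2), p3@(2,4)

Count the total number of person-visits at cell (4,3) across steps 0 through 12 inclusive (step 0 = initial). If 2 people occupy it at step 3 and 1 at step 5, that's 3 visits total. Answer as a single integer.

Answer: 0

Derivation:
Step 0: p0@(1,5) p1@(0,0) p2@(2,2) p3@(2,4) -> at (4,3): 0 [-], cum=0
Step 1: p0@(2,5) p1@(1,0) p2@(3,2) p3@(3,4) -> at (4,3): 0 [-], cum=0
Step 2: p0@(3,5) p1@(2,0) p2@(4,2) p3@(4,4) -> at (4,3): 0 [-], cum=0
Step 3: p0@(4,5) p1@(3,0) p2@(5,2) p3@ESC -> at (4,3): 0 [-], cum=0
Step 4: p0@(5,5) p1@(4,0) p2@ESC p3@ESC -> at (4,3): 0 [-], cum=0
Step 5: p0@ESC p1@(5,0) p2@ESC p3@ESC -> at (4,3): 0 [-], cum=0
Step 6: p0@ESC p1@(5,1) p2@ESC p3@ESC -> at (4,3): 0 [-], cum=0
Step 7: p0@ESC p1@(5,2) p2@ESC p3@ESC -> at (4,3): 0 [-], cum=0
Step 8: p0@ESC p1@ESC p2@ESC p3@ESC -> at (4,3): 0 [-], cum=0
Total visits = 0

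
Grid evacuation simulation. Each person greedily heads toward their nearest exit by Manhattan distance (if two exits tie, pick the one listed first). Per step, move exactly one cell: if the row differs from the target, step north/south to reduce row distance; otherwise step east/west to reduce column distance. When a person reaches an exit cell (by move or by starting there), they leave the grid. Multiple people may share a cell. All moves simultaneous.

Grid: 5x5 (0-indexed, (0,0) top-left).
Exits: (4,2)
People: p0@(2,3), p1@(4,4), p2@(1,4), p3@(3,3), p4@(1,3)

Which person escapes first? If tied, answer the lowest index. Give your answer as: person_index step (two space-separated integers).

Answer: 1 2

Derivation:
Step 1: p0:(2,3)->(3,3) | p1:(4,4)->(4,3) | p2:(1,4)->(2,4) | p3:(3,3)->(4,3) | p4:(1,3)->(2,3)
Step 2: p0:(3,3)->(4,3) | p1:(4,3)->(4,2)->EXIT | p2:(2,4)->(3,4) | p3:(4,3)->(4,2)->EXIT | p4:(2,3)->(3,3)
Step 3: p0:(4,3)->(4,2)->EXIT | p1:escaped | p2:(3,4)->(4,4) | p3:escaped | p4:(3,3)->(4,3)
Step 4: p0:escaped | p1:escaped | p2:(4,4)->(4,3) | p3:escaped | p4:(4,3)->(4,2)->EXIT
Step 5: p0:escaped | p1:escaped | p2:(4,3)->(4,2)->EXIT | p3:escaped | p4:escaped
Exit steps: [3, 2, 5, 2, 4]
First to escape: p1 at step 2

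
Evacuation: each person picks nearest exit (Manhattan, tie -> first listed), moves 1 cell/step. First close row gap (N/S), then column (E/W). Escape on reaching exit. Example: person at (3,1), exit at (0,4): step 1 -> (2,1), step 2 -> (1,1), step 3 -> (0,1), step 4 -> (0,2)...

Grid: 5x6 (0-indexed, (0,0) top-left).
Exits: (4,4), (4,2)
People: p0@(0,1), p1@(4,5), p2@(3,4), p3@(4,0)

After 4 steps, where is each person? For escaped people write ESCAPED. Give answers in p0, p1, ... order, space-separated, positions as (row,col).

Step 1: p0:(0,1)->(1,1) | p1:(4,5)->(4,4)->EXIT | p2:(3,4)->(4,4)->EXIT | p3:(4,0)->(4,1)
Step 2: p0:(1,1)->(2,1) | p1:escaped | p2:escaped | p3:(4,1)->(4,2)->EXIT
Step 3: p0:(2,1)->(3,1) | p1:escaped | p2:escaped | p3:escaped
Step 4: p0:(3,1)->(4,1) | p1:escaped | p2:escaped | p3:escaped

(4,1) ESCAPED ESCAPED ESCAPED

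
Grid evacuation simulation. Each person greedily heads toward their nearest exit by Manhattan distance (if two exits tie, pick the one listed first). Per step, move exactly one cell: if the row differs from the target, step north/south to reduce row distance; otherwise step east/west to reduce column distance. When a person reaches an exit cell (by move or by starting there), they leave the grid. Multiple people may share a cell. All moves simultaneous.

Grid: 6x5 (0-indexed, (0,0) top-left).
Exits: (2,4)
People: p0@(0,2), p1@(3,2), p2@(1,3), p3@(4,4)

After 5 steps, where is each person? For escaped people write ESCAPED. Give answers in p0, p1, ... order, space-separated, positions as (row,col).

Step 1: p0:(0,2)->(1,2) | p1:(3,2)->(2,2) | p2:(1,3)->(2,3) | p3:(4,4)->(3,4)
Step 2: p0:(1,2)->(2,2) | p1:(2,2)->(2,3) | p2:(2,3)->(2,4)->EXIT | p3:(3,4)->(2,4)->EXIT
Step 3: p0:(2,2)->(2,3) | p1:(2,3)->(2,4)->EXIT | p2:escaped | p3:escaped
Step 4: p0:(2,3)->(2,4)->EXIT | p1:escaped | p2:escaped | p3:escaped

ESCAPED ESCAPED ESCAPED ESCAPED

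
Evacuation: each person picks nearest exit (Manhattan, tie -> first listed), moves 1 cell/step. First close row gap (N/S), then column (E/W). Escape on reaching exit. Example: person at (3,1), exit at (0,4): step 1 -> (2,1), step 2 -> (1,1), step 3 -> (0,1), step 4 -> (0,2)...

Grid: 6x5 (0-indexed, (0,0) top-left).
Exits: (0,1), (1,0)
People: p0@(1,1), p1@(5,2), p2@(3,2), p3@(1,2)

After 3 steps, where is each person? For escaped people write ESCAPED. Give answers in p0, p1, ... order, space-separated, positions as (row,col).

Step 1: p0:(1,1)->(0,1)->EXIT | p1:(5,2)->(4,2) | p2:(3,2)->(2,2) | p3:(1,2)->(0,2)
Step 2: p0:escaped | p1:(4,2)->(3,2) | p2:(2,2)->(1,2) | p3:(0,2)->(0,1)->EXIT
Step 3: p0:escaped | p1:(3,2)->(2,2) | p2:(1,2)->(0,2) | p3:escaped

ESCAPED (2,2) (0,2) ESCAPED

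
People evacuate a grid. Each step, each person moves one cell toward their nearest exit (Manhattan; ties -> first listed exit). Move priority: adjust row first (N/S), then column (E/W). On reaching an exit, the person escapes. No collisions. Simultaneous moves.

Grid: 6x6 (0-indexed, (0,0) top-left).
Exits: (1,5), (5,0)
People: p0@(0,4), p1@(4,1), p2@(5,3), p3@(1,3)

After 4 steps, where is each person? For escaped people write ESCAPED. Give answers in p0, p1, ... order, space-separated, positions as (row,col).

Step 1: p0:(0,4)->(1,4) | p1:(4,1)->(5,1) | p2:(5,3)->(5,2) | p3:(1,3)->(1,4)
Step 2: p0:(1,4)->(1,5)->EXIT | p1:(5,1)->(5,0)->EXIT | p2:(5,2)->(5,1) | p3:(1,4)->(1,5)->EXIT
Step 3: p0:escaped | p1:escaped | p2:(5,1)->(5,0)->EXIT | p3:escaped

ESCAPED ESCAPED ESCAPED ESCAPED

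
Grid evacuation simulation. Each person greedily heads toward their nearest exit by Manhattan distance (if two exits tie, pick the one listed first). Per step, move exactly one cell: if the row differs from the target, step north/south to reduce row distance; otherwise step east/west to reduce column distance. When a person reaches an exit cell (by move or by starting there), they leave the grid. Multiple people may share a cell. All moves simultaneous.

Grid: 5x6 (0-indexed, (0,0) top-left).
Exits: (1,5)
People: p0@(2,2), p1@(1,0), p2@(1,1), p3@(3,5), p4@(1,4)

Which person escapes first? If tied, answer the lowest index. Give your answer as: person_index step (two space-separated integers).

Answer: 4 1

Derivation:
Step 1: p0:(2,2)->(1,2) | p1:(1,0)->(1,1) | p2:(1,1)->(1,2) | p3:(3,5)->(2,5) | p4:(1,4)->(1,5)->EXIT
Step 2: p0:(1,2)->(1,3) | p1:(1,1)->(1,2) | p2:(1,2)->(1,3) | p3:(2,5)->(1,5)->EXIT | p4:escaped
Step 3: p0:(1,3)->(1,4) | p1:(1,2)->(1,3) | p2:(1,3)->(1,4) | p3:escaped | p4:escaped
Step 4: p0:(1,4)->(1,5)->EXIT | p1:(1,3)->(1,4) | p2:(1,4)->(1,5)->EXIT | p3:escaped | p4:escaped
Step 5: p0:escaped | p1:(1,4)->(1,5)->EXIT | p2:escaped | p3:escaped | p4:escaped
Exit steps: [4, 5, 4, 2, 1]
First to escape: p4 at step 1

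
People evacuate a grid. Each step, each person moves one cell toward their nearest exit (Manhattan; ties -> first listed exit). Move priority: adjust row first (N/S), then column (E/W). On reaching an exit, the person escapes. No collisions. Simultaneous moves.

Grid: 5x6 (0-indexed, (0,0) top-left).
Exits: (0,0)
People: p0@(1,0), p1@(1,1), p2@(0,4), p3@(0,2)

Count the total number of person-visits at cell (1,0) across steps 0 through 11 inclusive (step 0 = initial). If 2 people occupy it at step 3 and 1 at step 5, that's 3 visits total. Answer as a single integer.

Answer: 1

Derivation:
Step 0: p0@(1,0) p1@(1,1) p2@(0,4) p3@(0,2) -> at (1,0): 1 [p0], cum=1
Step 1: p0@ESC p1@(0,1) p2@(0,3) p3@(0,1) -> at (1,0): 0 [-], cum=1
Step 2: p0@ESC p1@ESC p2@(0,2) p3@ESC -> at (1,0): 0 [-], cum=1
Step 3: p0@ESC p1@ESC p2@(0,1) p3@ESC -> at (1,0): 0 [-], cum=1
Step 4: p0@ESC p1@ESC p2@ESC p3@ESC -> at (1,0): 0 [-], cum=1
Total visits = 1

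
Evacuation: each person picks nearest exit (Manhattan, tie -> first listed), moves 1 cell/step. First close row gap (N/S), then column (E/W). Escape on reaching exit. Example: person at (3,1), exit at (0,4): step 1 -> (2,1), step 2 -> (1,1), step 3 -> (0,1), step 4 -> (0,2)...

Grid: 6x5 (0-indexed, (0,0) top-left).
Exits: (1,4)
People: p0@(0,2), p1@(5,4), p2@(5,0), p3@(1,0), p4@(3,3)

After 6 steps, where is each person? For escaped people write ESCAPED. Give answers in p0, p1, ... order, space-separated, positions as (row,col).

Step 1: p0:(0,2)->(1,2) | p1:(5,4)->(4,4) | p2:(5,0)->(4,0) | p3:(1,0)->(1,1) | p4:(3,3)->(2,3)
Step 2: p0:(1,2)->(1,3) | p1:(4,4)->(3,4) | p2:(4,0)->(3,0) | p3:(1,1)->(1,2) | p4:(2,3)->(1,3)
Step 3: p0:(1,3)->(1,4)->EXIT | p1:(3,4)->(2,4) | p2:(3,0)->(2,0) | p3:(1,2)->(1,3) | p4:(1,3)->(1,4)->EXIT
Step 4: p0:escaped | p1:(2,4)->(1,4)->EXIT | p2:(2,0)->(1,0) | p3:(1,3)->(1,4)->EXIT | p4:escaped
Step 5: p0:escaped | p1:escaped | p2:(1,0)->(1,1) | p3:escaped | p4:escaped
Step 6: p0:escaped | p1:escaped | p2:(1,1)->(1,2) | p3:escaped | p4:escaped

ESCAPED ESCAPED (1,2) ESCAPED ESCAPED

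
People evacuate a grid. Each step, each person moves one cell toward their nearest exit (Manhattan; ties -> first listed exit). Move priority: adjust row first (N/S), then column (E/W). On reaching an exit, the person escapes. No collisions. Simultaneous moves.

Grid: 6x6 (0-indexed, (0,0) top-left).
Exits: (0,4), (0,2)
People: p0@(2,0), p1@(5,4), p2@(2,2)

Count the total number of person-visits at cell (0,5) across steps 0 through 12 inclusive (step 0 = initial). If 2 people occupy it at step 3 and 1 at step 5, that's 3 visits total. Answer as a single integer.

Answer: 0

Derivation:
Step 0: p0@(2,0) p1@(5,4) p2@(2,2) -> at (0,5): 0 [-], cum=0
Step 1: p0@(1,0) p1@(4,4) p2@(1,2) -> at (0,5): 0 [-], cum=0
Step 2: p0@(0,0) p1@(3,4) p2@ESC -> at (0,5): 0 [-], cum=0
Step 3: p0@(0,1) p1@(2,4) p2@ESC -> at (0,5): 0 [-], cum=0
Step 4: p0@ESC p1@(1,4) p2@ESC -> at (0,5): 0 [-], cum=0
Step 5: p0@ESC p1@ESC p2@ESC -> at (0,5): 0 [-], cum=0
Total visits = 0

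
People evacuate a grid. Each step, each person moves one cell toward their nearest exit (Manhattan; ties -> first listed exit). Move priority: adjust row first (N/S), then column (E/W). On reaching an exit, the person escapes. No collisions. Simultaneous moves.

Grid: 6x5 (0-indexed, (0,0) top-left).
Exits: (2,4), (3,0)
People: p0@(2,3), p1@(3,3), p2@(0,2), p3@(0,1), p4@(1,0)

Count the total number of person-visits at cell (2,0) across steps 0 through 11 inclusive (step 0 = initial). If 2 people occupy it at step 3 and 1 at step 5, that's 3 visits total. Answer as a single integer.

Step 0: p0@(2,3) p1@(3,3) p2@(0,2) p3@(0,1) p4@(1,0) -> at (2,0): 0 [-], cum=0
Step 1: p0@ESC p1@(2,3) p2@(1,2) p3@(1,1) p4@(2,0) -> at (2,0): 1 [p4], cum=1
Step 2: p0@ESC p1@ESC p2@(2,2) p3@(2,1) p4@ESC -> at (2,0): 0 [-], cum=1
Step 3: p0@ESC p1@ESC p2@(2,3) p3@(3,1) p4@ESC -> at (2,0): 0 [-], cum=1
Step 4: p0@ESC p1@ESC p2@ESC p3@ESC p4@ESC -> at (2,0): 0 [-], cum=1
Total visits = 1

Answer: 1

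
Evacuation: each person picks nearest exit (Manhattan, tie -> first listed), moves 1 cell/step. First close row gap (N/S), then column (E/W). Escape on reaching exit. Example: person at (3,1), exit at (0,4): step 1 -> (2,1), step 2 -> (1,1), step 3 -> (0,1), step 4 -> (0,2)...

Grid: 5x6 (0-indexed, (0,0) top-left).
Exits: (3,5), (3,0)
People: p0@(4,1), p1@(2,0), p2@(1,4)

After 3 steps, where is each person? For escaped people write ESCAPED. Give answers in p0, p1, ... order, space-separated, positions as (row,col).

Step 1: p0:(4,1)->(3,1) | p1:(2,0)->(3,0)->EXIT | p2:(1,4)->(2,4)
Step 2: p0:(3,1)->(3,0)->EXIT | p1:escaped | p2:(2,4)->(3,4)
Step 3: p0:escaped | p1:escaped | p2:(3,4)->(3,5)->EXIT

ESCAPED ESCAPED ESCAPED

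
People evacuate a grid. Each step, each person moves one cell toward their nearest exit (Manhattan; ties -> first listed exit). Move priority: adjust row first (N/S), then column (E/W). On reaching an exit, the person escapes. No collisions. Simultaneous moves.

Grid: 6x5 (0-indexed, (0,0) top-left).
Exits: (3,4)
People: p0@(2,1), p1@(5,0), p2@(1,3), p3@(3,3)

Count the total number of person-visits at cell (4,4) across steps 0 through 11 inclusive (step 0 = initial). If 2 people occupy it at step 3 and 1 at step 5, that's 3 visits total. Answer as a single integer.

Answer: 0

Derivation:
Step 0: p0@(2,1) p1@(5,0) p2@(1,3) p3@(3,3) -> at (4,4): 0 [-], cum=0
Step 1: p0@(3,1) p1@(4,0) p2@(2,3) p3@ESC -> at (4,4): 0 [-], cum=0
Step 2: p0@(3,2) p1@(3,0) p2@(3,3) p3@ESC -> at (4,4): 0 [-], cum=0
Step 3: p0@(3,3) p1@(3,1) p2@ESC p3@ESC -> at (4,4): 0 [-], cum=0
Step 4: p0@ESC p1@(3,2) p2@ESC p3@ESC -> at (4,4): 0 [-], cum=0
Step 5: p0@ESC p1@(3,3) p2@ESC p3@ESC -> at (4,4): 0 [-], cum=0
Step 6: p0@ESC p1@ESC p2@ESC p3@ESC -> at (4,4): 0 [-], cum=0
Total visits = 0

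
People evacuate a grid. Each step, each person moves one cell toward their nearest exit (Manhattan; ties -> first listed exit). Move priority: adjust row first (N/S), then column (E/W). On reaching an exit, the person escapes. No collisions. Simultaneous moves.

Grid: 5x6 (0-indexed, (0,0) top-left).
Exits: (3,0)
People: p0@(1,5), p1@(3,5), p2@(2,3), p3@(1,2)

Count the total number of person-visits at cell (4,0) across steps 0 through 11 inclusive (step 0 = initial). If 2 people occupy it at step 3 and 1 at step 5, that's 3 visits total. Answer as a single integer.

Answer: 0

Derivation:
Step 0: p0@(1,5) p1@(3,5) p2@(2,3) p3@(1,2) -> at (4,0): 0 [-], cum=0
Step 1: p0@(2,5) p1@(3,4) p2@(3,3) p3@(2,2) -> at (4,0): 0 [-], cum=0
Step 2: p0@(3,5) p1@(3,3) p2@(3,2) p3@(3,2) -> at (4,0): 0 [-], cum=0
Step 3: p0@(3,4) p1@(3,2) p2@(3,1) p3@(3,1) -> at (4,0): 0 [-], cum=0
Step 4: p0@(3,3) p1@(3,1) p2@ESC p3@ESC -> at (4,0): 0 [-], cum=0
Step 5: p0@(3,2) p1@ESC p2@ESC p3@ESC -> at (4,0): 0 [-], cum=0
Step 6: p0@(3,1) p1@ESC p2@ESC p3@ESC -> at (4,0): 0 [-], cum=0
Step 7: p0@ESC p1@ESC p2@ESC p3@ESC -> at (4,0): 0 [-], cum=0
Total visits = 0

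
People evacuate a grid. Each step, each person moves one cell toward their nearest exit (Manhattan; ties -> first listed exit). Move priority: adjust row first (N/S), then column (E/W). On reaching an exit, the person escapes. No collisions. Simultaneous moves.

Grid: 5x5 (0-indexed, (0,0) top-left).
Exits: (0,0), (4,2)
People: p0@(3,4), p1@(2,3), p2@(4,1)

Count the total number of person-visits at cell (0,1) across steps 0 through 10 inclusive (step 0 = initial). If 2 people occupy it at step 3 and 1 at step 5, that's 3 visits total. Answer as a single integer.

Answer: 0

Derivation:
Step 0: p0@(3,4) p1@(2,3) p2@(4,1) -> at (0,1): 0 [-], cum=0
Step 1: p0@(4,4) p1@(3,3) p2@ESC -> at (0,1): 0 [-], cum=0
Step 2: p0@(4,3) p1@(4,3) p2@ESC -> at (0,1): 0 [-], cum=0
Step 3: p0@ESC p1@ESC p2@ESC -> at (0,1): 0 [-], cum=0
Total visits = 0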